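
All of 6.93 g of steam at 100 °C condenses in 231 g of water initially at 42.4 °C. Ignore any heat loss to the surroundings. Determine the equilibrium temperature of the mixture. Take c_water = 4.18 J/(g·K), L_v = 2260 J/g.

T_f ≈ 59.8 °C

Heat gained plus heat lost sum to zero:
condense steam: −6.93·2260 = −15662
  condensed water 100 °C→T: 28.97(T − 100)
  original water: 965.58(T − 42.4)
994.55 T = 15662 + 2896.7 + 40941 = 59499
T ≈ 59.83 °C (< 100 °C, so full condensation is consistent).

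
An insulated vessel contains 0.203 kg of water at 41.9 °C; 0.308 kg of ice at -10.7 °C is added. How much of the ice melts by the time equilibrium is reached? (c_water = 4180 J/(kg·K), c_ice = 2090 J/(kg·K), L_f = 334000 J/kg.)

Water can give up m c ΔT = 0.203·4180·41.9 = 35554 J before reaching 0 °C.
Warming the ice to 0 °C takes 0.308·2090·10.7 = 6887.8 J, leaving 28666 J for melting.
Fully melting the ice requires m_ice L_f = 0.308·334000 = 102872 J.
That's not enough to melt it all — equilibrium is at 0 °C with ice remaining.
m_melted·334000 = 28666  ⇒  m_melted ≈ 0.08583 kg.

m_melted ≈ 0.0858 kg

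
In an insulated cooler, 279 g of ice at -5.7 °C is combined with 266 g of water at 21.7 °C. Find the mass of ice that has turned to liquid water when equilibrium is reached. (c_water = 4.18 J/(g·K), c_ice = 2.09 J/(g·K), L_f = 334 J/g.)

Water can give up m c ΔT = 266×4.18×21.7 = 24128 J before reaching 0 °C.
Of that, 279×2.09×5.7 = 3323.7 J goes to bring the ice to 0 °C, leaving 20804 J.
Fully melting the ice requires m_ice L_f = 279×334 = 93186 J.
20804 J < 93186 J, so only part of the ice melts and the system sits at 0 °C.
m_melt = 20804 / L_f = 62.29 g.

m_melted ≈ 62.3 g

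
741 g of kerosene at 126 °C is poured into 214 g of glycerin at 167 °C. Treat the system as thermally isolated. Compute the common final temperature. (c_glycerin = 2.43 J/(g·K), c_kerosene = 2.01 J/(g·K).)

T_f ≈ 136.6 °C

With ΣQ=0 the equilibrium temperature is the m·c-weighted mean:
T_f = (520.02*167 + 1489.4*126) / (520.02 + 1489.4)
    = 274509 / 2009.4 ≈ 136.61 °C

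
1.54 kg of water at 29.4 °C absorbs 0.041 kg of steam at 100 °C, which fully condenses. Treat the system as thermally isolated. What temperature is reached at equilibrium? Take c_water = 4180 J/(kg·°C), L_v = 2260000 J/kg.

T_f ≈ 45.3 °C

Conservation of energy gives ΣQ = 0:
condense steam: −0.041×2260000 = −92660
  condensate cools 100→T: 0.041×4180×(T − 100) = 171.38(T − 100)
  water warms: 1.54×4180×(T − 29.4) = 6437.2(T − 29.4)
6608.6 T = 92660 + 17138 + 189254 = 299052
T ≈ 45.25 °C — below 100 °C, confirming all the steam condensed.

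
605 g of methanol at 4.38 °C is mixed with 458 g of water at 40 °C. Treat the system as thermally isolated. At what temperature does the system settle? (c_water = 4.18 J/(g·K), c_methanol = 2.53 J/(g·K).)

T_f ≈ 24.2 °C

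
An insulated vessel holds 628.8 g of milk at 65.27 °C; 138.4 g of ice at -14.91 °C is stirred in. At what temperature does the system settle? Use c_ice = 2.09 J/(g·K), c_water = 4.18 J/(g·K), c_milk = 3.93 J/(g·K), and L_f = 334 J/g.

Energy balance with sensible and latent terms:
ice -14.91→0 °C: 138.4×2.09×14.91 = 4312.8; latent heat to melt: 138.4×334 = 46226; meltwater 0→T: 138.4×4.18×T = 578.51 T; milk: 2471.2(T − 65.27)
3049.7 T = 161294 − 50538 = 110756
T ≈ 36.32 °C — above 0 °C, consistent with complete melting.

T_f ≈ 36.3 °C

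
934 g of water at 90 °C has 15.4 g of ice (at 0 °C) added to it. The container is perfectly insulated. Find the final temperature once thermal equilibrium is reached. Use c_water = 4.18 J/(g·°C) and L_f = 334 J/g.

Net heat exchanged in the isolated system is zero:
latent heat to melt: 15.4·334 = 5143.6; meltwater 0→T: 15.4·4.18·T = 64.37 T; water cools: 934·4.18·(T − 90) = 3904.1(T − 90)
3968.5 T = 351371 − 5143.6 = 346227
T ≈ 87.24 °C — above 0 °C, consistent with complete melting.

T_f ≈ 87.2 °C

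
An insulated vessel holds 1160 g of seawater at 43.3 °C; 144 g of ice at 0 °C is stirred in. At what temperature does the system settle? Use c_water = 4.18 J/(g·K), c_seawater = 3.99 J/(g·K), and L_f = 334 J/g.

Energy balance with sensible and latent terms:
melt ice: 144×334 = 48096
  warm the meltwater: 601.92 T
  seawater cools: 1160×3.99×(T − 43.3) = 4628.4(T − 43.3)
5230.3 T = 200410 − 48096 = 152314
T ≈ 29.12 °C — above 0 °C, consistent with complete melting.

T_f ≈ 29.1 °C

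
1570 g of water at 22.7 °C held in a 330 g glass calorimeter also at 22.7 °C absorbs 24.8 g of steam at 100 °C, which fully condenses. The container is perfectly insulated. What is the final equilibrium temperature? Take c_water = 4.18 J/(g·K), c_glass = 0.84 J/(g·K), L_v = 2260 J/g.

T_f ≈ 31.9 °C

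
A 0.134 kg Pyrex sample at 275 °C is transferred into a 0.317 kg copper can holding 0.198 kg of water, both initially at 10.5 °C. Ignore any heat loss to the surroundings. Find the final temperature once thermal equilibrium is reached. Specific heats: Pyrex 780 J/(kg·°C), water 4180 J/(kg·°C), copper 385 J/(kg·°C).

T_f = Σ m_i c_i T_i / Σ m_i c_i:
T_f = (104.52*275 + 827.64*10.5 + 122.05*10.5) / (104.52 + 827.64 + 122.05)
    = 38715 / 1054.2 ≈ 36.72 °C

T_f ≈ 36.7 °C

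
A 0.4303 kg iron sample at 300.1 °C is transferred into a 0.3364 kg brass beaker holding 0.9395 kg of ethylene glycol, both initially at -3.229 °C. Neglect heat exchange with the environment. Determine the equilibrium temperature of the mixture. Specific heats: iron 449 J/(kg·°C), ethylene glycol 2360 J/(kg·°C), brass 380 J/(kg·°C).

T_f ≈ 19.9 °C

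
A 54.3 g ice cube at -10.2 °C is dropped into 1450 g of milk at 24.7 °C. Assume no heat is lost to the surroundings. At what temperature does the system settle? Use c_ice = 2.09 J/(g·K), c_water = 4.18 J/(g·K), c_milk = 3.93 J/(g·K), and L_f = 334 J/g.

Energy conservation, ΣQ = 0:
warm ice to 0 °C: 54.3×2.09×(0 − (-10.2)) = 1157.6
  melt ice: 54.3×334 = 18136
  meltwater 0→T: 54.3×4.18×T = 226.97 T
  milk: 5698.5(T − 24.7)
5925.5 T = 140753 − 19294 = 121459
T ≈ 20.50 °C — above 0 °C, consistent with complete melting.

T_f ≈ 20.5 °C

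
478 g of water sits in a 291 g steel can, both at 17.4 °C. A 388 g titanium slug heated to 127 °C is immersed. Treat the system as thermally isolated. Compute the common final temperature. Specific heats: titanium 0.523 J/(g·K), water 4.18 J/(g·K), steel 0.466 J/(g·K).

Taking heat into each body as positive, Σ m c ΔT = 0:
388*0.523*(T − 127) + 478*4.18*(T − 17.4) + 291*0.466*(T − 17.4) = 0
(202.92 + 1998 + 135.61) T = 202.92*127 + 1998*17.4 + 135.61*17.4
T ≈ 26.92 °C

T_f ≈ 26.9 °C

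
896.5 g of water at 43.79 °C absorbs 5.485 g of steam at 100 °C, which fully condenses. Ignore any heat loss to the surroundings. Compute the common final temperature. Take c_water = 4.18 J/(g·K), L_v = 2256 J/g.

T_f ≈ 47.4 °C

Sum of m c ΔT and latent-heat terms is zero:
latent heat released on condensation: 5.485·2256 = 12374; condensed water 100 °C→T: 22.93(T − 100); water warms: 896.5·4.18·(T − 43.79) = 3747.4(T − 43.79)
3770.3 T = 12374 + 2292.7 + 164097 = 178764
T ≈ 47.41 °C, under the boiling point, so the assumption holds.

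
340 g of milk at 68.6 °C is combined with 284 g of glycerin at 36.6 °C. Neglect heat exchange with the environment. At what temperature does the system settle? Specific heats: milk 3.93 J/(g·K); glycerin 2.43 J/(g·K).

T_f is the heat-capacity-weighted average of the initial temperatures:
T_f = (1336.2*68.6 + 690.12*36.6) / (1336.2 + 690.12)
    = 116922 / 2026.3 ≈ 57.70 °C

T_f ≈ 57.7 °C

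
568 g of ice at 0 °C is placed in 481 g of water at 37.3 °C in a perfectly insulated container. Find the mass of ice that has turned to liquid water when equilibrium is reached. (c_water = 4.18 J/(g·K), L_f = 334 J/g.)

m_melted ≈ 225 g

Cooling the water to 0 °C releases 481·4.18·37.3 = 74995 J.
Melting all 568 g of ice would need 568·334 = 189712 J.
Since 74995 < 189712 J, not all the ice melts; equilibrium is at 0 °C.
m_melt = 74995 / L_f = 224.5 g.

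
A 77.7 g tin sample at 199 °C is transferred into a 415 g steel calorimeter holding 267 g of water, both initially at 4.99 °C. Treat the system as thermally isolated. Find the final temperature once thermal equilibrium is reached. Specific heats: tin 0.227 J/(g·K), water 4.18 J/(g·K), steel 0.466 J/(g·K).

T_f ≈ 7.6 °C

T_f is the heat-capacity-weighted average of the initial temperatures:
T_f = (17.64×199 + 1116.1×4.99 + 193.39×4.99) / (17.64 + 1116.1 + 193.39)
    = 10044 / 1327.1 ≈ 7.57 °C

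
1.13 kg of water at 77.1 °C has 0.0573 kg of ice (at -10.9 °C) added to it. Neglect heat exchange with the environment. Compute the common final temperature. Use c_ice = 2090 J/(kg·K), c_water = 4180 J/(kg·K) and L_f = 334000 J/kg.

T_f ≈ 69.3 °C

Setting the total heat transfer to zero:
warm ice to 0 °C: 0.0573·2090·(0 − (-10.9)) = 1305.4; fusion: m_ice L_f = 0.0573·334000 = 19138; warm the meltwater: 239.51 T; water: 4723.4(T − 77.1)
4962.9 T = 364174 − 20444 = 343731
T ≈ 69.26 °C. Since T > 0 °C, the all-ice-melts assumption holds.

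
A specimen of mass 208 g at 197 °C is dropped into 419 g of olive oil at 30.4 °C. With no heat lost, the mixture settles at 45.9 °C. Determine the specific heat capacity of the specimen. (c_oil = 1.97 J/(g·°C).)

c ≈ 0.407 J/(g·°C)

Heat lost by the specimen = heat gained by the oil:
208×c×(197 − 45.9) = 419×1.97×(45.9 − 30.4)
31429 c = 12794  ⇒  c ≈ 0.4071 J/(g·°C)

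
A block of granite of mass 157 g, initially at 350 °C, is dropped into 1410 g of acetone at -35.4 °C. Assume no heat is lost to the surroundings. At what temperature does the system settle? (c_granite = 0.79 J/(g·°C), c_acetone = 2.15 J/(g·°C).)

Taking heat into each body as positive, Σ m c ΔT = 0:
157·0.79·(T − 350) + 1410·2.15·(T − (-35.4)) = 0
(124.03 + 3031.5) T = 124.03·350 + 3031.5·(-35.4)
T = -63905/3155.5 ≈ -20.25 °C

T_f ≈ -20.3 °C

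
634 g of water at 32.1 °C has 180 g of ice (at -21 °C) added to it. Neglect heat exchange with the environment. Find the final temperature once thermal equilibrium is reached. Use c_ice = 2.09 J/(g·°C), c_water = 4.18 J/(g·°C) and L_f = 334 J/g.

T_f ≈ 5.0 °C

Taking heat into each body as positive, Σ m c ΔT = 0:
ice -21→0 °C: 180·2.09·21 = 7900.2
  latent heat to melt: 180·334 = 60120
  warm the meltwater: 752.4 T
  water: 2650.1(T − 32.1)
3402.5 T = 85069 − 68020 = 17049
T ≈ 5.01 °C — above 0 °C, consistent with complete melting.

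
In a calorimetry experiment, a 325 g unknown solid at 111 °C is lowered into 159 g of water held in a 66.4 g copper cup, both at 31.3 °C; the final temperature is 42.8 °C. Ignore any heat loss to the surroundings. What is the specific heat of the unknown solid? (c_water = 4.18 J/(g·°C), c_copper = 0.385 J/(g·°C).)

c ≈ 0.358 J/(g·°C)

Net heat exchanged in the isolated system is zero:
325×c×(42.8 − 111) + 159×4.18×(42.8 − 31.3) + 66.4×0.385×(42.8 − 31.3) = 0
-22165 c = -7937.1
c = -7937.1/-22165 ≈ 0.3581 J/(g·°C)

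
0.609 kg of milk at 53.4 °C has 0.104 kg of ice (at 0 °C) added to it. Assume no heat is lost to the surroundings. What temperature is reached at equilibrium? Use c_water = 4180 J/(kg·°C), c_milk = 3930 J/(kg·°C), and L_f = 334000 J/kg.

T_f ≈ 32.9 °C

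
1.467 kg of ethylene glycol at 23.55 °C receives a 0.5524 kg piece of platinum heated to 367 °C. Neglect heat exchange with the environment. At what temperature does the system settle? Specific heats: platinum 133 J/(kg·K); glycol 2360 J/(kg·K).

T_f ≈ 30.7 °C

|Q_platinum| = |Q_glycol|:
0.5524×133×(367 − T) = 1.467×2360×(T − 23.55)
73.47(367 − T) = 3462.1(T − 23.55)
3535.6 T = 108496  ⇒  T ≈ 30.69 °C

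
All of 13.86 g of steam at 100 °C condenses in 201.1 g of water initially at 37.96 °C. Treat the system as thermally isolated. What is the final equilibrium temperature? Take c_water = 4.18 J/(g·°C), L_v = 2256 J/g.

Taking heat into each body as positive, Σ m c ΔT = 0:
condense steam: −13.86×2256 = −31268
  condensate cools 100→T: 13.86×4.18×(T − 100) = 57.93(T − 100)
  original water: 840.6(T − 37.96)
898.53 T = 31268 + 5793.5 + 31909 = 68971
T ≈ 76.76 °C, under the boiling point, so the assumption holds.

T_f ≈ 76.8 °C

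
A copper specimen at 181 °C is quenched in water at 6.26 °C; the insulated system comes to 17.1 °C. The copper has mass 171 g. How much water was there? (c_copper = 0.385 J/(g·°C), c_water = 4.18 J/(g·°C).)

m ≈ 238 g

Energy conservation, ΣQ = 0:
171·0.385·(17.1 − 181) + m·4.18·(17.1 − 6.26) = 0
45.31 m = 10790
m = 10790/45.31 ≈ 238.1 g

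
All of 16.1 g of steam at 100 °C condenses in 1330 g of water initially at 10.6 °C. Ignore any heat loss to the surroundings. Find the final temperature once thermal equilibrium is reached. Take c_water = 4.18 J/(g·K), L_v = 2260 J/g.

Energy balance with sensible and latent terms:
steam→water at 100 °C releases m L_v = 16.1×2260 = 36386; condensate cools 100→T: 16.1×4.18×(T − 100) = 67.3(T − 100); original water: 5559.4(T − 10.6)
5626.7 T = 36386 + 6729.8 + 58930 = 102045
T ≈ 18.14 °C, under the boiling point, so the assumption holds.

T_f ≈ 18.1 °C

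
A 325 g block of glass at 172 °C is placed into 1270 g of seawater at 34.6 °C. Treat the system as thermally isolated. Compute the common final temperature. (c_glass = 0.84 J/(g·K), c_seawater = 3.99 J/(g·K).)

T_f is the heat-capacity-weighted average of the initial temperatures:
T_f = (273×172 + 5067.3×34.6) / (273 + 5067.3)
    = 222285 / 5340.3 ≈ 41.62 °C

T_f ≈ 41.6 °C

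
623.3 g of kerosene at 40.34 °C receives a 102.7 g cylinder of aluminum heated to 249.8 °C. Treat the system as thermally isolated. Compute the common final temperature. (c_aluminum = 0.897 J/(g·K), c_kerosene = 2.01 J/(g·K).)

T_f ≈ 54.7 °C

Net heat exchanged in the isolated system is zero:
102.7×0.897×(T − 249.8) + 623.3×2.01×(T − 40.34) = 0
92.12(T − 249.8) + 1252.8(T − 40.34) = 0
(92.12 + 1252.8) T = 92.12×249.8 + 1252.8×40.34
T = 73551 / 1345 = 54.7 °C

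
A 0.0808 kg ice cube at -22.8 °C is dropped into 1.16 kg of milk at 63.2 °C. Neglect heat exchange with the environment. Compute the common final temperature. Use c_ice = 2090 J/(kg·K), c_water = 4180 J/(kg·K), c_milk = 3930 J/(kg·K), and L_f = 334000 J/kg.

T_f ≈ 52.5 °C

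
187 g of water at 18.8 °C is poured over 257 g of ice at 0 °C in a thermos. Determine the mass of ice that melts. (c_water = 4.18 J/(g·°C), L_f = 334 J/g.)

m_melted ≈ 44 g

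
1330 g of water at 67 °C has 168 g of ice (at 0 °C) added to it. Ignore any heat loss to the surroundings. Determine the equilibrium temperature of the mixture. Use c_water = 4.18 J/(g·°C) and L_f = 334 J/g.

Sum of m c ΔT and latent-heat terms is zero:
fusion: m_ice L_f = 168·334 = 56112; warm the meltwater: 702.24 T; water: 5559.4(T − 67)
6261.6 T = 372480 − 56112 = 316368
T ≈ 50.52 °C (positive, so assuming full melt was valid).

T_f ≈ 50.5 °C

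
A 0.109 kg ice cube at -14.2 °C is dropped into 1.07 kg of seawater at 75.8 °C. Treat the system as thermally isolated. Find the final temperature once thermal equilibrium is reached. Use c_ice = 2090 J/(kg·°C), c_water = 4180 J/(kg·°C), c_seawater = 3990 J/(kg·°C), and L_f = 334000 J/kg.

Taking heat into each body as positive, Σ m c ΔT = 0:
ice -14.2→0 °C: 0.109·2090·14.2 = 3234.9
  melt ice: 0.109·334000 = 36406
  warm the meltwater: 455.62 T
  seawater: 4269.3(T − 75.8)
4724.9 T = 323613 − 39641 = 283972
T ≈ 60.10 °C (positive, so assuming full melt was valid).

T_f ≈ 60.1 °C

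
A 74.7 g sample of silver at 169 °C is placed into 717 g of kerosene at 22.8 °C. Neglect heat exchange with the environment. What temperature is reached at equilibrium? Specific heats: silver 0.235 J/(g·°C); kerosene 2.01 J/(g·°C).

T_f ≈ 24.6 °C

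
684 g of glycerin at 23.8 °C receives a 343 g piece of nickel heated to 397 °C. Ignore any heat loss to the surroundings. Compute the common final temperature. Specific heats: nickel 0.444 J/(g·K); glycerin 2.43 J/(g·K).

With ΣQ=0 the equilibrium temperature is the m·c-weighted mean:
T_f = (152.29·397 + 1662.1·23.8) / (152.29 + 1662.1)
    = 100018 / 1814.4 ≈ 55.12 °C

T_f ≈ 55.1 °C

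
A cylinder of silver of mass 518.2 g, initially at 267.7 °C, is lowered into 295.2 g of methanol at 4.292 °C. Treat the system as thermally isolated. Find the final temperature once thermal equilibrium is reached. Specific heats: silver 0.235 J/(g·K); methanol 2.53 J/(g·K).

T_f ≈ 41.2 °C

With ΣQ=0 the equilibrium temperature is the m·c-weighted mean:
T_f = (121.78×267.7 + 746.86×4.292) / (121.78 + 746.86)
    = 35805 / 868.63 ≈ 41.22 °C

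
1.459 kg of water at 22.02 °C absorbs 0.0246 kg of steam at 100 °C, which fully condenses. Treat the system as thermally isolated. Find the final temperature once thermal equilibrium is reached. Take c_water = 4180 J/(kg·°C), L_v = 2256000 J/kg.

Energy balance with sensible and latent terms:
condense steam: −0.0246·2256000 = −55498
  condensed water 100 °C→T: 102.83(T − 100)
  water warms: 1.459·4180·(T − 22.02) = 6098.6(T − 22.02)
6201.4 T = 55498 + 10283 + 134292 = 200072
T ≈ 32.26 °C — below 100 °C, confirming all the steam condensed.

T_f ≈ 32.3 °C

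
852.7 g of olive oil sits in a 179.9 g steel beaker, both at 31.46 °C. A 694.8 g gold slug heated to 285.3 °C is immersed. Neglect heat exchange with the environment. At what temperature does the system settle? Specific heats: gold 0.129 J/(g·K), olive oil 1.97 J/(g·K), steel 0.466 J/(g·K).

Conservation of energy gives ΣQ = 0:
694.8×0.129×(T − 285.3) + 852.7×1.97×(T − 31.46) + 179.9×0.466×(T − 31.46) = 0
1853.3 T = 81056
T ≈ 43.74 °C

T_f ≈ 43.7 °C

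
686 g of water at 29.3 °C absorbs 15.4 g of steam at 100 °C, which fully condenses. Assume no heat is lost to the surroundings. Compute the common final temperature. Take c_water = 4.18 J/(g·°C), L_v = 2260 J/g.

T_f ≈ 42.7 °C

Sum of m c ΔT and latent-heat terms is zero:
condense steam: −15.4×2260 = −34804; condensate cools 100→T: 15.4×4.18×(T − 100) = 64.37(T − 100); water warms: 686×4.18×(T − 29.3) = 2867.5(T − 29.3)
2931.9 T = 34804 + 6437.2 + 84017 = 125258
T ≈ 42.72 °C (< 100 °C, so full condensation is consistent).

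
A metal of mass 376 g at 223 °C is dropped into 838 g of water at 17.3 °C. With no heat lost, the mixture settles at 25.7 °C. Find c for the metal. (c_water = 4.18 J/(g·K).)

Conservation of energy gives ΣQ = 0:
376·c·(25.7 − 223) + 838·4.18·(25.7 − 17.3) = 0
-74185 c = -29424
c = -29424/-74185 ≈ 0.3966 J/(g·K)

c ≈ 0.397 J/(g·K)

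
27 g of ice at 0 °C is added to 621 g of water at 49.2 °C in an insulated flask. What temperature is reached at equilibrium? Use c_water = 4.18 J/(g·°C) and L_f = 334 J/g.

T_f ≈ 43.8 °C

Heat gained plus heat lost sum to zero:
fusion: m_ice L_f = 27·334 = 9018
  meltwater 0→T: 27·4.18·T = 112.86 T
  water cools: 621·4.18·(T − 49.2) = 2595.8(T − 49.2)
2708.6 T = 127712 − 9018 = 118694
T ≈ 43.82 °C. Since T > 0 °C, the all-ice-melts assumption holds.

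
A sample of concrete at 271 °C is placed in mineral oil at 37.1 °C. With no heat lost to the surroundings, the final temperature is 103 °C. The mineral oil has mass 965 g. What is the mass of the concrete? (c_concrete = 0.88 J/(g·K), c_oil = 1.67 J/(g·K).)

m ≈ 718 g

Let T be the final temperature. ΣQ_i = 0:
m·0.88·(103 − 271) + 965·1.67·(103 − 37.1) = 0
-147.84 m = -106201
m = -106201/-147.84 ≈ 718.4 g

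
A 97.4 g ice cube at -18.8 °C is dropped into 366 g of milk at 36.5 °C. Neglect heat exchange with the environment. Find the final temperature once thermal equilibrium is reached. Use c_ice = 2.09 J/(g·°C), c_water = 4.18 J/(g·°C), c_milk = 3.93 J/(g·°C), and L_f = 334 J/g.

Conservation of energy gives ΣQ = 0:
ice -18.8→0 °C: 97.4·2.09·18.8 = 3827
  melt ice: 97.4·334 = 32532
  warm the meltwater: 407.13 T
  milk: 1438.4(T − 36.5)
1845.5 T = 52501 − 36359 = 16142
T ≈ 8.75 °C. Since T > 0 °C, the all-ice-melts assumption holds.

T_f ≈ 8.7 °C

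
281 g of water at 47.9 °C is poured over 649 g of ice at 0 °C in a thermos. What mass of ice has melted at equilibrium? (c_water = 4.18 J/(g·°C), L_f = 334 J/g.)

m_melted ≈ 168 g

Water can give up m c ΔT = 281×4.18×47.9 = 56262 J before reaching 0 °C.
To melt every bit of ice: 649×334 = 216766 J.
Since 56262 < 216766 J, not all the ice melts; equilibrium is at 0 °C.
Mass melted = 56262/334 ≈ 168.5 g.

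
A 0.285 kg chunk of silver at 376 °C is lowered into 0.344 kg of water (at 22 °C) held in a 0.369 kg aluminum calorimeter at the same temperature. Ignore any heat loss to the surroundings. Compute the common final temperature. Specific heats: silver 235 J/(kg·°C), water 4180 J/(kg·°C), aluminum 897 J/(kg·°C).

Energy conservation, ΣQ = 0:
0.285·235·(T − 376) + 0.344·4180·(T − 22) + 0.369·897·(T − 22) = 0
(66.97 + 1437.9 + 330.99) T = 66.97·376 + 1437.9·22 + 330.99·22
T ≈ 34.91 °C

T_f ≈ 34.9 °C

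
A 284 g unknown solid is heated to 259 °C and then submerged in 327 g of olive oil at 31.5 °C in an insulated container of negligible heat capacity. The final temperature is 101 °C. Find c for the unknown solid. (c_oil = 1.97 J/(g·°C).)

Heat lost by the unknown solid = heat gained by the oil:
284·c·(259 − 101) = 327·1.97·(101 − 31.5)
44872 c = 44771  ⇒  c ≈ 0.9978 J/(g·°C)

c ≈ 0.998 J/(g·°C)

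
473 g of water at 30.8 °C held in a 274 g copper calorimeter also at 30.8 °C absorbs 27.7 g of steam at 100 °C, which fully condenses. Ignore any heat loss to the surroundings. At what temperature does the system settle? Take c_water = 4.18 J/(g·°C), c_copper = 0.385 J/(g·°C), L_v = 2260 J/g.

T_f ≈ 62.9 °C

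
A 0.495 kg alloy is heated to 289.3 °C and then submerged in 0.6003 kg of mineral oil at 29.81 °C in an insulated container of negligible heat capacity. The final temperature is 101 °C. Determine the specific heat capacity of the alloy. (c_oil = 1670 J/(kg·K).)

Setting the total heat transfer to zero:
0.495·c·(101 − 289.3) + 0.6003·1670·(101 − 29.81) = 0
-93.21 c = -71368
c = -71368/-93.21 ≈ 765.7 J/(kg·K)

c ≈ 766 J/(kg·K)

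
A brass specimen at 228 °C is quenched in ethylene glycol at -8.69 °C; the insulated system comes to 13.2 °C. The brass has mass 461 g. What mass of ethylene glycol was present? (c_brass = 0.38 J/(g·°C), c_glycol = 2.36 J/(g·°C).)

Heat lost by the brass = heat gained by the glycol:
461·0.38·(228 − 13.2) = m·2.36·(13.2 − (-8.69))
51.66 m = 37629  ⇒  m ≈ 728.4 g

m ≈ 728 g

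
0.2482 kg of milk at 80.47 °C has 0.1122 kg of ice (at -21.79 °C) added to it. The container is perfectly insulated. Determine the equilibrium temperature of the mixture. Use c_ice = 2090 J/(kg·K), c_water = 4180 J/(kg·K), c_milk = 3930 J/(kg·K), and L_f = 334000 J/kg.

Sum of m c ΔT and latent-heat terms is zero:
ice -21.79→0 °C: 0.1122·2090·21.79 = 5109.7
  melt ice: 0.1122·334000 = 37475
  warm the meltwater: 469 T
  milk: 975.43(T − 80.47)
1444.4 T = 78493 − 42585 = 35908
T ≈ 24.86 °C — above 0 °C, consistent with complete melting.

T_f ≈ 24.9 °C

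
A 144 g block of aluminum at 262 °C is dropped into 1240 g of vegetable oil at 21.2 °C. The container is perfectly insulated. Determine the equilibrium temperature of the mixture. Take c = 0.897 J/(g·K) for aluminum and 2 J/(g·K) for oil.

Setting the total heat transfer to zero:
144*0.897*(T − 262) + 1240*2*(T − 21.2) = 0
129.17(T − 262) + 2480(T − 21.2) = 0
2609.2 T = 86418
T = 86418/2609.2 ≈ 33.12 °C

T_f ≈ 33.1 °C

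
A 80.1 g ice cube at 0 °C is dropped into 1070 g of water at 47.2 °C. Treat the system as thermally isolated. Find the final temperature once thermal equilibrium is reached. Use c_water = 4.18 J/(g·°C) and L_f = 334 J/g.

T_f ≈ 38.3 °C

Setting the total heat transfer to zero:
melt ice: 80.1·334 = 26753
  meltwater 0→T: 80.1·4.18·T = 334.82 T
  water cools: 1070·4.18·(T − 47.2) = 4472.6(T − 47.2)
4807.4 T = 211107 − 26753 = 184353
T ≈ 38.35 °C (positive, so assuming full melt was valid).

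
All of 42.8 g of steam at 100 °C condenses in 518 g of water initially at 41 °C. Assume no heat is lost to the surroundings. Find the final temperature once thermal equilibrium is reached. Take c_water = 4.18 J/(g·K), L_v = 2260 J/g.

Sum of m c ΔT and latent-heat terms is zero:
condense steam: −42.8·2260 = −96728; condensed water 100 °C→T: 178.9(T − 100); water warms: 518·4.18·(T − 41) = 2165.2(T − 41)
2344.1 T = 96728 + 17890 + 88775 = 203393
T ≈ 86.77 °C — below 100 °C, confirming all the steam condensed.

T_f ≈ 86.8 °C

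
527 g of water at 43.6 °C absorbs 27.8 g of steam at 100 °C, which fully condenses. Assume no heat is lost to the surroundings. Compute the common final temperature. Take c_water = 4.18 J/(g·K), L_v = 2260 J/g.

T_f ≈ 73.5 °C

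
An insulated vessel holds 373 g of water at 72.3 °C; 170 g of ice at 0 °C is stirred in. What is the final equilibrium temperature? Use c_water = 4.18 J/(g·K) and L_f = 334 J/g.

Heat gained plus heat lost sum to zero:
melt ice: 170×334 = 56780; meltwater 0→T: 170×4.18×T = 710.6 T; water: 1559.1(T − 72.3)
2269.7 T = 112726 − 56780 = 55946
T ≈ 24.65 °C (positive, so assuming full melt was valid).

T_f ≈ 24.6 °C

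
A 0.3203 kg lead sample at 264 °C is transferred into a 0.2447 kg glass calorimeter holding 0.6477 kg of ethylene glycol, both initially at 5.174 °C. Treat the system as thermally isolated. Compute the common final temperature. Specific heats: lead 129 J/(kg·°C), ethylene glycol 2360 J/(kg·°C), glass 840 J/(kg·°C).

Let T be the final temperature. ΣQ_i = 0:
0.3203×129×(T − 264) + 0.6477×2360×(T − 5.174) + 0.2447×840×(T − 5.174) = 0
41.32(T − 264) + 1528.6(T − 5.174) + 205.55(T − 5.174) = 0
1775.4 T = 19880
T ≈ 11.20 °C

T_f ≈ 11.2 °C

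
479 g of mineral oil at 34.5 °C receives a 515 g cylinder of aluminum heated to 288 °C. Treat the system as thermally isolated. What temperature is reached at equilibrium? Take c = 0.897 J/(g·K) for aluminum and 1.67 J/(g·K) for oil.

|Q_aluminum| = |Q_oil|:
515·0.897·(288 − T) = 479·1.67·(T − 34.5)
461.95(288 − T) = 799.93(T − 34.5)
1261.9 T = 160641  ⇒  T ≈ 127.30 °C

T_f ≈ 127.3 °C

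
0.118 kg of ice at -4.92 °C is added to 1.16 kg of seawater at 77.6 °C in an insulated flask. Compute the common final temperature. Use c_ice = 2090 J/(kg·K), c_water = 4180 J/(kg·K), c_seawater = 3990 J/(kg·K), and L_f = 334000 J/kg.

Conservation of energy gives ΣQ = 0:
ice -4.92→0 °C: 0.118·2090·4.92 = 1213.4; melt ice: 0.118·334000 = 39412; meltwater 0→T: 0.118·4180·T = 493.24 T; seawater: 4628.4(T − 77.6)
5121.6 T = 359164 − 40625 = 318538
T ≈ 62.19 °C — above 0 °C, consistent with complete melting.

T_f ≈ 62.2 °C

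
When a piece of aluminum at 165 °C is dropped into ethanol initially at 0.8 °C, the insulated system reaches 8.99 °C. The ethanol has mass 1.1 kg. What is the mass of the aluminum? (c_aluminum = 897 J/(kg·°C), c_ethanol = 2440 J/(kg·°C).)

m ≈ 0.157 kg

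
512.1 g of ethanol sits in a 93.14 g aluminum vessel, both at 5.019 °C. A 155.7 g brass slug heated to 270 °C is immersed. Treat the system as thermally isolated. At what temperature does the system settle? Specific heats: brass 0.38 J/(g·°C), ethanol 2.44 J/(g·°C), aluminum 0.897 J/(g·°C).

T_f = Σ m_i c_i T_i / Σ m_i c_i:
T_f = (59.17*270 + 1249.5*5.019 + 83.55*5.019) / (59.17 + 1249.5 + 83.55)
    = 22666 / 1392.2 ≈ 16.28 °C

T_f ≈ 16.3 °C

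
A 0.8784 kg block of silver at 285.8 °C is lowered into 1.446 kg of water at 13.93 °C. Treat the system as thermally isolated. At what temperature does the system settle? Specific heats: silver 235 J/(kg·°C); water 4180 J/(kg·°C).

Conservation of energy gives ΣQ = 0:
0.8784*235*(T − 285.8) + 1.446*4180*(T − 13.93) = 0
206.42(T − 285.8) + 6044.3(T − 13.93) = 0
(206.42 + 6044.3) T = 206.42*285.8 + 6044.3*13.93
T = 143193 / 6250.7 = 22.9 °C

T_f ≈ 22.9 °C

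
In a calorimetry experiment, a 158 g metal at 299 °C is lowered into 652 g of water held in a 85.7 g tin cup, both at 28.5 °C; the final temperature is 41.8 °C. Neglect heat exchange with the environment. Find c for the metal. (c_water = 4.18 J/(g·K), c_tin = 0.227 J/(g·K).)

c ≈ 0.898 J/(g·K)

Let T be the final temperature. ΣQ_i = 0:
158×c×(41.8 − 299) + 652×4.18×(41.8 − 28.5) + 85.7×0.227×(41.8 − 28.5) = 0
-40638 c = -36506
c = -36506/-40638 ≈ 0.8983 J/(g·K)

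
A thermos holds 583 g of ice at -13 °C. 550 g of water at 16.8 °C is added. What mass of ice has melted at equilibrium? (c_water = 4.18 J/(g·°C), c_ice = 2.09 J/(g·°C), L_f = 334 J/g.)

Heat available from the water dropping to 0 °C: 550×4.18×16.8 = 38623 J.
Of that, 583×2.09×13 = 15840 J goes to bring the ice to 0 °C, leaving 22783 J.
To melt every bit of ice: 583×334 = 194722 J.
Since 22783 < 194722 J, not all the ice melts; equilibrium is at 0 °C.
Mass melted = 22783/334 ≈ 68.21 g.

m_melted ≈ 68.2 g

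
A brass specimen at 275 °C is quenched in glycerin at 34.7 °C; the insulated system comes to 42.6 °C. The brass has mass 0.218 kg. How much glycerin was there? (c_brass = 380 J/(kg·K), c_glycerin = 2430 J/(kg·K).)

m ≈ 1 kg

Let T be the final temperature. ΣQ_i = 0:
0.218·380·(42.6 − 275) + m·2430·(42.6 − 34.7) = 0
19197 m = 19252
m = 19252/19197 ≈ 1.003 kg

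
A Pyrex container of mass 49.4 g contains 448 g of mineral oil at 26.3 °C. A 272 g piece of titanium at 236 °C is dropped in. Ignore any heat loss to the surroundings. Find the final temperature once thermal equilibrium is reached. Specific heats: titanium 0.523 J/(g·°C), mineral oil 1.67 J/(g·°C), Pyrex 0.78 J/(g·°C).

T_f ≈ 58.4 °C

Energy conservation, ΣQ = 0:
272×0.523×(T − 236) + 448×1.67×(T − 26.3) + 49.4×0.78×(T − 26.3) = 0
142.26(T − 236) + 748.16(T − 26.3) + 38.53(T − 26.3) = 0
928.95 T = 54262
T ≈ 58.41 °C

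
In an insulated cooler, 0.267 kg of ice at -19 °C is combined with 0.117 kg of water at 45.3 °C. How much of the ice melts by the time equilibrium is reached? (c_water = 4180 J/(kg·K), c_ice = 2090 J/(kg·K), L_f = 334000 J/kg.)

m_melted ≈ 0.0346 kg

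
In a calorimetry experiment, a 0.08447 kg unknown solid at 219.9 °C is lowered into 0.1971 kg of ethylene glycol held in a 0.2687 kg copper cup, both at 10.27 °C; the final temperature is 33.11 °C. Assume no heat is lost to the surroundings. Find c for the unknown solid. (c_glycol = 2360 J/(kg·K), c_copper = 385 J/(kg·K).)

c ≈ 823 J/(kg·K)

Energy conservation, ΣQ = 0:
0.08447×c×(33.11 − 219.9) + 0.1971×2360×(33.11 − 10.27) + 0.2687×385×(33.11 − 10.27) = 0
-15.78 c = -12987
c = -12987/-15.78 ≈ 823.1 J/(kg·K)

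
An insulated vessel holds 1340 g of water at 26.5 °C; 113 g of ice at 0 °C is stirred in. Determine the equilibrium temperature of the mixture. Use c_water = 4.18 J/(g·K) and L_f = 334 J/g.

T_f ≈ 18.2 °C

Heat gained plus heat lost sum to zero:
latent heat to melt: 113·334 = 37742
  warm the meltwater: 472.34 T
  water cools: 1340·4.18·(T − 26.5) = 5601.2(T − 26.5)
6073.5 T = 148432 − 37742 = 110690
T ≈ 18.22 °C (positive, so assuming full melt was valid).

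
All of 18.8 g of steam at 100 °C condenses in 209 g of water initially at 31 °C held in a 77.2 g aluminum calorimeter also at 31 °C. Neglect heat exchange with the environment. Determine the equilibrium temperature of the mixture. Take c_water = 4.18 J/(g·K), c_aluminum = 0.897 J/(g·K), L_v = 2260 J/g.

Heat gained plus heat lost sum to zero:
latent heat released on condensation: 18.8×2260 = 42488; condensate cools 100→T: 18.8×4.18×(T − 100) = 78.58(T − 100); original water: 873.62(T − 31); aluminum cup: 77.2×0.897×(T − 31) = 69.25(T − 31)
1021.5 T = 42488 + 7858.4 + 29229 = 79575
T ≈ 77.90 °C (< 100 °C, so full condensation is consistent).

T_f ≈ 77.9 °C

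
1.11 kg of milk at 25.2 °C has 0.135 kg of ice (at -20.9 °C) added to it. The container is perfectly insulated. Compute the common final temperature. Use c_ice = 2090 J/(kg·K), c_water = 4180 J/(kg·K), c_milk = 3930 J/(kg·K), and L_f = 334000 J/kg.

T_f ≈ 12.0 °C

Energy conservation, ΣQ = 0:
warm ice to 0 °C: 0.135·2090·(0 − (-20.9)) = 5896.9
  fusion: m_ice L_f = 0.135·334000 = 45090
  meltwater 0→T: 0.135·4180·T = 564.3 T
  milk cools: 1.11·3930·(T − 25.2) = 4362.3(T − 25.2)
4926.6 T = 109930 − 50987 = 58943
T ≈ 11.96 °C — above 0 °C, consistent with complete melting.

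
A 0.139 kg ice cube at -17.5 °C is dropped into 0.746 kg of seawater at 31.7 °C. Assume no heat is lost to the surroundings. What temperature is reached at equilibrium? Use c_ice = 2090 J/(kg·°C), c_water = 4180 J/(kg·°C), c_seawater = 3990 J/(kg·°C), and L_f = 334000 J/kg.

Energy conservation, ΣQ = 0:
ice -17.5→0 °C: 0.139×2090×17.5 = 5083.9
  fusion: m_ice L_f = 0.139×334000 = 46426
  meltwater 0→T: 0.139×4180×T = 581.02 T
  seawater cools: 0.746×3990×(T − 31.7) = 2976.5(T − 31.7)
3557.6 T = 94356 − 51510 = 42846
T ≈ 12.04 °C (positive, so assuming full melt was valid).

T_f ≈ 12.0 °C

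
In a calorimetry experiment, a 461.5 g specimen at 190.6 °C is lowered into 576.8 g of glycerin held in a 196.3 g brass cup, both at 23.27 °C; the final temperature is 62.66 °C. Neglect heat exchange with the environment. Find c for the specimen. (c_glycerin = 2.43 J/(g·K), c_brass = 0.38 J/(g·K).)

c ≈ 0.985 J/(g·K)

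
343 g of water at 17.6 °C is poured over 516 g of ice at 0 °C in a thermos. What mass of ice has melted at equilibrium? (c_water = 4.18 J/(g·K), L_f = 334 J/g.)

m_melted ≈ 75.6 g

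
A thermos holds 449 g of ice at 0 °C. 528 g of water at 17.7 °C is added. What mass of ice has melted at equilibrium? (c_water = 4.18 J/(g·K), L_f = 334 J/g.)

Water can give up m c ΔT = 528×4.18×17.7 = 39065 J before reaching 0 °C.
Fully melting the ice requires m_ice L_f = 449×334 = 149966 J.
That's not enough to melt it all — equilibrium is at 0 °C with ice remaining.
m_melted×334 = 39065  ⇒  m_melted ≈ 117 g.

m_melted ≈ 117 g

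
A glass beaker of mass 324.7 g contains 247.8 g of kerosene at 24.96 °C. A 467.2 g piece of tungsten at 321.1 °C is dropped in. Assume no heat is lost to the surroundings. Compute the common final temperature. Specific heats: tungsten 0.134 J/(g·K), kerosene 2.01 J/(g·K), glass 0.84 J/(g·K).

T_f ≈ 47.2 °C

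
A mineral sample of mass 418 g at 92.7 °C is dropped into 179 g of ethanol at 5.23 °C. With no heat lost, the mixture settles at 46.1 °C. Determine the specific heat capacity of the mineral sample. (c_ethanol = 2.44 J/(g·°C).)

m_s c (T_s − T_f) = m_ethanol c_ethanol (T_f − T_0):
418·c·(92.7 − 46.1) = 179·2.44·(46.1 − 5.23)
19479 c = 17850  ⇒  c ≈ 0.9164 J/(g·°C)

c ≈ 0.916 J/(g·°C)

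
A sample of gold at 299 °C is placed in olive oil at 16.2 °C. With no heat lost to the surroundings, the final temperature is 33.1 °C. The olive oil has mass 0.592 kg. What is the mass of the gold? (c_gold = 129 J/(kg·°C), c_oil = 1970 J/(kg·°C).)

Heat lost by the gold = heat gained by the oil:
m×129×(299 − 33.1) = 0.592×1970×(33.1 − 16.2)
34301 m = 19709  ⇒  m ≈ 0.5746 kg

m ≈ 0.575 kg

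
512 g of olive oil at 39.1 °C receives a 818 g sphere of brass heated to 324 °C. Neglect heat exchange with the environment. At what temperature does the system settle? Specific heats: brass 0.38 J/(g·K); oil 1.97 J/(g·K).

T_f ≈ 106.2 °C

T_f is the heat-capacity-weighted average of the initial temperatures:
T_f = (310.84*324 + 1008.6*39.1) / (310.84 + 1008.6)
    = 140150 / 1319.5 ≈ 106.22 °C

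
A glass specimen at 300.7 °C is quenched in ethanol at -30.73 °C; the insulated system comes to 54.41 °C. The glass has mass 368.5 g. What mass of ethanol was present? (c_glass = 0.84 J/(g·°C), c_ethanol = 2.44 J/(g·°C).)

m ≈ 367 g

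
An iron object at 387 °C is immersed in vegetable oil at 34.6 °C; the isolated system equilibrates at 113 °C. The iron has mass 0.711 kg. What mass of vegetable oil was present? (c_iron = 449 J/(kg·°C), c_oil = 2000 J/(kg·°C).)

m ≈ 0.558 kg

|Q_iron| = |Q_oil|:
0.711×449×(387 − 113) = m×2000×(113 − 34.6)
156800 m = 87471  ⇒  m ≈ 0.5579 kg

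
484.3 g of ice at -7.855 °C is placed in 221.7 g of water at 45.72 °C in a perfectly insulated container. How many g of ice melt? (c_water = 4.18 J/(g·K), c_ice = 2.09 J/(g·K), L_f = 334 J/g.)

m_melted ≈ 103 g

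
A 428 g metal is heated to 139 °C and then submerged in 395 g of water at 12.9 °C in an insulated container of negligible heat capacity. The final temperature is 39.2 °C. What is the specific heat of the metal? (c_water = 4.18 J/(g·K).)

Let T be the final temperature. ΣQ_i = 0:
428×c×(39.2 − 139) + 395×4.18×(39.2 − 12.9) = 0
-42714 c = -43424
c = -43424/-42714 ≈ 1.017 J/(g·K)

c ≈ 1.02 J/(g·K)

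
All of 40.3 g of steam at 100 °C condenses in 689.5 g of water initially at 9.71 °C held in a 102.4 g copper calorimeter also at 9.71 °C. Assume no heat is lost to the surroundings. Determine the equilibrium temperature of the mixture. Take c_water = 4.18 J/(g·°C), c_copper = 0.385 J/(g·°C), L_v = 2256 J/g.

T_f ≈ 44.1 °C

Net heat exchanged in the isolated system is zero:
condense steam: −40.3×2256 = −90917; condensed water 100 °C→T: 168.45(T − 100); water warms: 689.5×4.18×(T − 9.71) = 2882.1(T − 9.71); copper cup: 102.4×0.385×(T − 9.71) = 39.42(T − 9.71)
3090 T = 90917 + 16845 + 28368 = 136130
T ≈ 44.06 °C (< 100 °C, so full condensation is consistent).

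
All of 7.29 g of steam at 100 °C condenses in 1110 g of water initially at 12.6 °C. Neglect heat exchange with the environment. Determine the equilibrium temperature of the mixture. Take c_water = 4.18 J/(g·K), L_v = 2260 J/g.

Heat gained plus heat lost sum to zero:
latent heat released on condensation: 7.29×2260 = 16475; condensed water 100 °C→T: 30.47(T − 100); original water: 4639.8(T − 12.6)
4670.3 T = 16475 + 3047.2 + 58461 = 77984
T ≈ 16.70 °C (< 100 °C, so full condensation is consistent).

T_f ≈ 16.7 °C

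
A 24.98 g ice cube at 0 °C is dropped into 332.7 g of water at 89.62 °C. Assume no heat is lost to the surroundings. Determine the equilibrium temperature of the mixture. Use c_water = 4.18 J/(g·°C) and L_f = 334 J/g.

Net heat exchanged in the isolated system is zero:
fusion: m_ice L_f = 24.98·334 = 8343.3
  meltwater 0→T: 24.98·4.18·T = 104.42 T
  water cools: 332.7·4.18·(T − 89.62) = 1390.7(T − 89.62)
1495.1 T = 124633 − 8343.3 = 116290
T ≈ 77.78 °C. Since T > 0 °C, the all-ice-melts assumption holds.

T_f ≈ 77.8 °C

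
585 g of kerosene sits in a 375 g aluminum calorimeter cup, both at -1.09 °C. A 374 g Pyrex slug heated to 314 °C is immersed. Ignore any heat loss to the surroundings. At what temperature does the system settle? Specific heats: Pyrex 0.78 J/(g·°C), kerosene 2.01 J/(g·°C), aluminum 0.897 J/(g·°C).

Conservation of energy gives ΣQ = 0:
374×0.78×(T − 314) + 585×2.01×(T − (-1.09)) + 375×0.897×(T − (-1.09)) = 0
291.72(T − 314) + 1175.8(T − (-1.09)) + 336.38(T − (-1.09)) = 0
(291.72 + 1175.8 + 336.38) T = 291.72×314 + 1175.8×(-1.09) + 336.38×(-1.09)
T ≈ 49.86 °C

T_f ≈ 49.9 °C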